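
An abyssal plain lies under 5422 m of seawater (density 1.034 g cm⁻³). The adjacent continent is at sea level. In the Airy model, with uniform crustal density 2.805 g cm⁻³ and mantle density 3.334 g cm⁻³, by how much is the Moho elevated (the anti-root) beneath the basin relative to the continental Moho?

18200 m

For local isostatic compensation: replacing crust with seawater at the top is compensated by replacing crust with mantle at the base: d (ρ_c − ρ_w) = a (ρ_m − ρ_c).
a = d (ρ_c − ρ_w)/(ρ_m − ρ_c) = 5422 m × 1.771/0.529 = 18200 m.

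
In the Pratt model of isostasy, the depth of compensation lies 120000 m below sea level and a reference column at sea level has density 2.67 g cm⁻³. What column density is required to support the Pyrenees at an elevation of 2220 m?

2.62 g cm⁻³

Pratt balance: ρ_ref D = ρ (D + h).
ρ = ρ_ref D/(D + h) = 2.67 × 120000 m/(120000 m + 2220 m) = 2.62 g cm⁻³.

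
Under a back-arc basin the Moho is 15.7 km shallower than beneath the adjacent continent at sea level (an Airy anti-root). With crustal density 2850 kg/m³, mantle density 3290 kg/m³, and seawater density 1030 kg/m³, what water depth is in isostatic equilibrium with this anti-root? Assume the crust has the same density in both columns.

Replacing a thickness d of crust by seawater at the top must be balanced by replacing crust with mantle at the base: d (ρ_c − ρ_w) = a (ρ_m − ρ_c).
d = a (ρ_m − ρ_c)/(ρ_c − ρ_w) = 15.7 km × 440/1820 = 3.8 km.

3.8 km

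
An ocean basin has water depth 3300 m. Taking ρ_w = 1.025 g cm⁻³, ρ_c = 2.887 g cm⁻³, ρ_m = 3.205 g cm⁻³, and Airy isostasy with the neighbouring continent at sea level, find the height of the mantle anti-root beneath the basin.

19300 m

For local isostatic compensation: replacing crust with seawater at the top is compensated by replacing crust with mantle at the base: d (ρ_c − ρ_w) = a (ρ_m − ρ_c).
a = d (ρ_c − ρ_w)/(ρ_m − ρ_c) = 3300 m × 1.862/0.318 = 19300 m.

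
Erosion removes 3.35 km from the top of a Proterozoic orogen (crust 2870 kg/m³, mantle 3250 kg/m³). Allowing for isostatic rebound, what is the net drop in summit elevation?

0.392 km

Rebound u = e ρ_c/ρ_m = 3.35 km × 2870/3250 = 2.958 km.
Net surface drop = e − u = 3.35 km − 2.958 km = e (ρ_m − ρ_c)/ρ_m = 0.392 km.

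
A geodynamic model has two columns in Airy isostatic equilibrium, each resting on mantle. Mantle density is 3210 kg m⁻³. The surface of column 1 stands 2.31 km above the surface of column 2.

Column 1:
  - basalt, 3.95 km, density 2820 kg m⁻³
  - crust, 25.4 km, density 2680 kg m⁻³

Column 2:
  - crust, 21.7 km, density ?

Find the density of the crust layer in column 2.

2860 kg m⁻³

Take the compensation level at the base of the deeper column (depth z_c below the surface of column 1) and equate Σ ρ_i t_i down to z_c; mantle fills any gap and the z_c terms cancel.
Column 1: 3.95×2820 + 25.4×2680 + (z_c − 29.35)×3210
Column 2: 2.31×0 + 21.7×ρ + (z_c − 2.31 − 21.7)×3210
The z_c×3210 term appears on both sides and cancels. Collect the known terms of each column as K = Σ(ρt)_known − 3210 × (depth of known layers): K_1 = 79211 − 3210×29.35 = −15002.5; K_2 = 0 − 3210×(2.31 + 21.7) = −77072.1.
Balance: K_1 = K_2 + 21.7×ρ, so ρ = (K_1 − K_2)/21.7 = 62069.6/21.7 = 2860 kg m⁻³.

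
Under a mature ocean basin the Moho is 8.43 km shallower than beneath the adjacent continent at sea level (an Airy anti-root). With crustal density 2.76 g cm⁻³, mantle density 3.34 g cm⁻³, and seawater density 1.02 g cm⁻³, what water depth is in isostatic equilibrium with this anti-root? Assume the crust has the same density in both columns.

2.81 km

Replacing a thickness d of crust by seawater at the top must be balanced by replacing crust with mantle at the base: d (ρ_c − ρ_w) = a (ρ_m − ρ_c).
d = a (ρ_m − ρ_c)/(ρ_c − ρ_w) = 8.43 km × 0.58/1.74 = 2.81 km.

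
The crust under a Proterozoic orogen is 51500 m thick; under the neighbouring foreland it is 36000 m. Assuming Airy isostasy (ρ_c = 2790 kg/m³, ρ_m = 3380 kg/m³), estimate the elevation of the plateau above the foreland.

2710 m

Excess crust Δ = 51500 m − 36000 m = 15500 m, split between elevation h and root r with h + r = Δ.
Airy balance ρ_c h = (ρ_m − ρ_c) r gives r = h ρ_c/(ρ_m − ρ_c), so h (1 + ρ_c/(ρ_m − ρ_c)) = Δ, i.e. h = Δ (ρ_m − ρ_c)/ρ_m.
h = 15500 m × 590/3380 = 2710 m.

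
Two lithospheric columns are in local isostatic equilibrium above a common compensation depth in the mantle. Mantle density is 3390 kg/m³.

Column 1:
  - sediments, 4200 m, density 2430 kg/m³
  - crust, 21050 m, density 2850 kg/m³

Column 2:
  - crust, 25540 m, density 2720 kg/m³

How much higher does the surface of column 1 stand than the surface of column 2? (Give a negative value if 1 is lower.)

−505 m

For any compensation level in the mantle, the mantle terms cancel and isostasy reduces to e = (Σt_1 − Σt_2) − (Σ(ρt)_1 − Σ(ρt)_2) / ρ_m.
Σt_1 = 25250 m; Σt_2 = 25540 m; Σ(ρt)_1 = 70198500; Σ(ρt)_2 = 69468800 (in m·kg/m³).
e = (25250 − 25540) − (70198500 − 69468800) / 3390 = −505 m.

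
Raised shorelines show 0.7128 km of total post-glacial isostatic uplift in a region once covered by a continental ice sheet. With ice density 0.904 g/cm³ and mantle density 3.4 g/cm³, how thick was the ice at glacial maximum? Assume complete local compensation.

u = t ρ_ice/ρ_m → t = u ρ_m/ρ_ice = 0.7128 km × 3.4/0.904 = 2.68 km.

2.68 km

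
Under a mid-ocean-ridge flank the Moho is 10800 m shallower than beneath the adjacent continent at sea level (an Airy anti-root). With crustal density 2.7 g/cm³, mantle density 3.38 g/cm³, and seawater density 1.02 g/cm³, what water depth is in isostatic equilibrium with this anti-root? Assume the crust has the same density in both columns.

Replacing a thickness d of crust by seawater at the top must be balanced by replacing crust with mantle at the base: d (ρ_c − ρ_w) = a (ρ_m − ρ_c).
d = a (ρ_m − ρ_c)/(ρ_c − ρ_w) = 10800 m × 0.68/1.68 = 4370 m.

4370 m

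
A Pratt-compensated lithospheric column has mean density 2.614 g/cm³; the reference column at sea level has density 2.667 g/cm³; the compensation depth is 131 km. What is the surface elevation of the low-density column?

2.66 km

ρ_ref D = ρ (D + h) → h = D (ρ_ref − ρ)/ρ.
h = 131 km × (2.667 − 2.614)/2.614 = 2.66 km.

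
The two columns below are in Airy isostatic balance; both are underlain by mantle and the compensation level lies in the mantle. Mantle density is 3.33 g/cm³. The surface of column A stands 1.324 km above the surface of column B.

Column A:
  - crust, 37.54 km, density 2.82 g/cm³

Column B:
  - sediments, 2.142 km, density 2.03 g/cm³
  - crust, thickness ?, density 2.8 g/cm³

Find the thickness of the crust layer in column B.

22.6 km

Take the compensation level at the base of the deeper column (depth z_c below the surface of column A) and equate Σ ρ_i t_i down to z_c; mantle fills any gap and the z_c terms cancel.
Column A: 37.54×2.82 + (z_c − 37.54)×3.33
Column B: 1.324×0 + 2.142×2.03 + x×2.8 + (z_c − 1.324 − 2.142 − x)×3.33
The z_c×3.33 term appears on both sides and cancels. Collect the known terms of each column as K = Σ(ρt)_known − 3.33 × (depth of known layers): K_A = 105.8628 − 3.33×37.54 = −19.1454; K_B = 4.34826 − 3.33×(1.324 + 2.142) = −7.19352.
Balance: K_A = K_B − x×(3.33 − 2.8), so x = (K_B − K_A)/(3.33 − 2.8) = 11.9519/0.53 = 22.6 km.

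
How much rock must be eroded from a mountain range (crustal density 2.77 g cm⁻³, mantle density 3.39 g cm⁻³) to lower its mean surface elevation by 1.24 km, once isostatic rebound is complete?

6.78 km

Net drop Δ = e − u = e − e ρ_c/ρ_m = e (ρ_m − ρ_c)/ρ_m.
e = Δ ρ_m/(ρ_m − ρ_c) = 1.24 km × 3.39/0.62 = 6.78 km.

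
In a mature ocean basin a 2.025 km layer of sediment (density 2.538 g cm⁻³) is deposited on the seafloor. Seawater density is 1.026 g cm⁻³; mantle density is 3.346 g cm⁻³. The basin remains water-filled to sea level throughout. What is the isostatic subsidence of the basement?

1.32 km

Submarine loading: the sediment displaces seawater, and the subsidence is in turn flooded, so s (ρ_m − ρ_w) = t (ρ_sed − ρ_w).
s = 2.025 km × (2.538 − 1.026) / (3.346 − 1.026) = 1.32 km.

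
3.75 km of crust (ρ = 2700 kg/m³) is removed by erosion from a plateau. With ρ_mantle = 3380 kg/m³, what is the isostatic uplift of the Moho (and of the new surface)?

3 km

Unloading: uplift u = e ρ_c/ρ_m = 3.75 km × 2700/3380 = 3 km.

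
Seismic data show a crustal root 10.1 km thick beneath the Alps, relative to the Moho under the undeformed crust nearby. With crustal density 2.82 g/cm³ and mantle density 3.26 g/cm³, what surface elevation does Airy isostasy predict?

1.58 km

By Archimedes' principle applied to the lithosphere: ρ_c h = (ρ_m − ρ_c) r.
h = r (ρ_m − ρ_c) / ρ_c = 10.1 km × (3.26 − 2.82) / 2.82 = 1.58 km.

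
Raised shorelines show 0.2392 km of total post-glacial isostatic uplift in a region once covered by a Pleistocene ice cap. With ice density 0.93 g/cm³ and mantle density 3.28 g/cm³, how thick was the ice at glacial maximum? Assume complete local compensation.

u = t ρ_ice/ρ_m → t = u ρ_m/ρ_ice = 0.2392 km × 3.28/0.93 = 0.844 km.

0.844 km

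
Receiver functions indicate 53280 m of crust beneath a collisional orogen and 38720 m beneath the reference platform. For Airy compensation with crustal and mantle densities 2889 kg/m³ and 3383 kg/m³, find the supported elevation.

Excess crust Δ = 53280 m − 38720 m = 14560 m, split between elevation h and root r with h + r = Δ.
Airy balance ρ_c h = (ρ_m − ρ_c) r gives r = h ρ_c/(ρ_m − ρ_c), so h (1 + ρ_c/(ρ_m − ρ_c)) = Δ, i.e. h = Δ (ρ_m − ρ_c)/ρ_m.
h = 14560 m × 494/3383 = 2130 m.

2130 m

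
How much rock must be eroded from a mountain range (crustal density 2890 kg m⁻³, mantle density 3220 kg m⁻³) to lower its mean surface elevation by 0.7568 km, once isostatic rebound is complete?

Net drop Δ = e − u = e − e ρ_c/ρ_m = e (ρ_m − ρ_c)/ρ_m.
e = Δ ρ_m/(ρ_m − ρ_c) = 0.7568 km × 3220/330 = 7.38 km.

7.38 km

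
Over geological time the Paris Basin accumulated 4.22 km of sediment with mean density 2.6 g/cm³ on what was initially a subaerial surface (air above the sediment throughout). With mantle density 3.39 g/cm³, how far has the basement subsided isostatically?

3.24 km

Subaerial load: s = t ρ_sed / ρ_m = 4.22 km × 2.6/3.39 = 3.24 km.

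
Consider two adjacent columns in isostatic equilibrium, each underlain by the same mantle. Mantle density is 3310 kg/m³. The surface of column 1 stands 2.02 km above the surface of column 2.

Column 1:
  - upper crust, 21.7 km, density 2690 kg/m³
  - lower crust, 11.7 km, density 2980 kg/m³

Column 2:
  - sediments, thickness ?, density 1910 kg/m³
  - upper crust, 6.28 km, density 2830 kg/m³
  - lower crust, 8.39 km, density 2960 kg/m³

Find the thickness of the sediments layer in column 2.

Take the compensation level at the base of the deeper column (depth z_c below the surface of column 1) and equate Σ ρ_i t_i down to z_c; mantle fills any gap and the z_c terms cancel.
Column 1: 21.7×2690 + 11.7×2980 + (z_c − 33.4)×3310
Column 2: 2.02×0 + x×1910 + 6.28×2830 + 8.39×2960 + (z_c − 2.02 − 14.67 − x)×3310
The z_c×3310 term appears on both sides and cancels. Collect the known terms of each column as K = Σ(ρt)_known − 3310 × (depth of known layers): K_1 = 93239 − 3310×33.4 = −17315; K_2 = 42606.8 − 3310×(2.02 + 14.67) = −12637.1.
Balance: K_1 = K_2 − x×(3310 − 1910), so x = (K_2 − K_1)/(3310 − 1910) = 4677.9/1400 = 3.34 km.

3.34 km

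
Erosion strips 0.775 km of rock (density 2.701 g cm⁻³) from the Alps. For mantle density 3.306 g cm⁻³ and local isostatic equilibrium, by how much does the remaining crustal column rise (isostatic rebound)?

0.633 km

Unloading: uplift u = e ρ_c/ρ_m = 0.775 km × 2.701/3.306 = 0.633 km.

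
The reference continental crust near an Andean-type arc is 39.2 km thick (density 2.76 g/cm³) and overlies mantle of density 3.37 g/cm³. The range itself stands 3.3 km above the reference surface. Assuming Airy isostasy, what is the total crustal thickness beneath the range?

57.4 km

Root depth r = h ρ_c / (ρ_m − ρ_c) = 3.3 km × 2.76 / 0.61 = 14.93 km.
Total thickness = T + h + r = 39.2 km + 3.3 km + 14.93 km = 57.4 km.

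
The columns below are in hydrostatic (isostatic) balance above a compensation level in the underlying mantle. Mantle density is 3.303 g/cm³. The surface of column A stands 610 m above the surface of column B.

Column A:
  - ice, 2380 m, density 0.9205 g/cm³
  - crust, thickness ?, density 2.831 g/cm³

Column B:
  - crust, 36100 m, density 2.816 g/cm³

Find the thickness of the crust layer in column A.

Take the compensation level at the base of the deeper column (depth z_c below the surface of column A) and equate Σ ρ_i t_i down to z_c; mantle fills any gap and the z_c terms cancel.
Column A: 2380×0.9205 + x×2.831 + (z_c − 2380 − x)×3.303
Column B: 610×0 + 36100×2.816 + (z_c − 610 − 36100)×3.303
The z_c×3.303 term appears on both sides and cancels. Collect the known terms of each column as K = Σ(ρt)_known − 3.303 × (depth of known layers): K_A = 2190.79 − 3.303×2380 = −5670.35; K_B = 101657.6 − 3.303×(610 + 36100) = −19595.53.
Balance: K_A − x×(3.303 − 2.831) = K_B, so x = (K_A − K_B)/(3.303 − 2.831) = 13925.2/0.472 = 29500 m.

29500 m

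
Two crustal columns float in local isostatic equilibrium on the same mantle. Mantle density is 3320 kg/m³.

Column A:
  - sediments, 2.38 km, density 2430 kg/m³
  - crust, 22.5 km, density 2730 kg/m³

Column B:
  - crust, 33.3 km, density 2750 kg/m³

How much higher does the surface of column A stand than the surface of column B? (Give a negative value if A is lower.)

−1.08 km

For any compensation level in the mantle, the mantle terms cancel and isostasy reduces to e = (Σt_A − Σt_B) − (Σ(ρt)_A − Σ(ρt)_B) / ρ_m.
Σt_A = 24.88 km; Σt_B = 33.3 km; Σ(ρt)_A = 67208.4; Σ(ρt)_B = 91575 (in km·kg/m³).
e = (24.88 − 33.3) − (67208.4 − 91575) / 3320 = −1.08 km.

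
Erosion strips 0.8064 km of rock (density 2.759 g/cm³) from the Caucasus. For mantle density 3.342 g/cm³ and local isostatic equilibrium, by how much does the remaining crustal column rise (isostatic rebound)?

Unloading: uplift u = e ρ_c/ρ_m = 0.8064 km × 2.759/3.342 = 0.666 km.

0.666 km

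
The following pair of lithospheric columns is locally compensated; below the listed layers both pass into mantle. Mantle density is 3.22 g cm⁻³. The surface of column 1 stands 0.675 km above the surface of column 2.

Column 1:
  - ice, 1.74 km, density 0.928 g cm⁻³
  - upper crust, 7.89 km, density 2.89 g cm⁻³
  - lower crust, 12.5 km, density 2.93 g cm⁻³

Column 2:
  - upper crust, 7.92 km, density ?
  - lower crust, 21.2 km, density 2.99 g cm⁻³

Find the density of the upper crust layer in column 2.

2.82 g cm⁻³

Take the compensation level at the base of the deeper column (depth z_c below the surface of column 1) and equate Σ ρ_i t_i down to z_c; mantle fills any gap and the z_c terms cancel.
Column 1: 1.74×0.928 + 7.89×2.89 + 12.5×2.93 + (z_c − 22.13)×3.22
Column 2: 0.675×0 + 7.92×ρ + 21.2×2.99 + (z_c − 0.675 − 29.12)×3.22
The z_c×3.22 term appears on both sides and cancels. Collect the known terms of each column as K = Σ(ρt)_known − 3.22 × (depth of known layers): K_1 = 61.04182 − 3.22×22.13 = −10.21678; K_2 = 63.388 − 3.22×(0.675 + 29.12) = −32.5519.
Balance: K_1 = K_2 + 7.92×ρ, so ρ = (K_1 − K_2)/7.92 = 22.3351/7.92 = 2.82 g cm⁻³.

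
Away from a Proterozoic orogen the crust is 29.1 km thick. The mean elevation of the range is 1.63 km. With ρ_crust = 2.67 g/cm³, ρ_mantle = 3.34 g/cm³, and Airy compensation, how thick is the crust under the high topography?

Root depth r = h ρ_c / (ρ_m − ρ_c) = 1.63 km × 2.67 / 0.67 = 6.496 km.
Total thickness = T + h + r = 29.1 km + 1.63 km + 6.496 km = 37.2 km.

37.2 km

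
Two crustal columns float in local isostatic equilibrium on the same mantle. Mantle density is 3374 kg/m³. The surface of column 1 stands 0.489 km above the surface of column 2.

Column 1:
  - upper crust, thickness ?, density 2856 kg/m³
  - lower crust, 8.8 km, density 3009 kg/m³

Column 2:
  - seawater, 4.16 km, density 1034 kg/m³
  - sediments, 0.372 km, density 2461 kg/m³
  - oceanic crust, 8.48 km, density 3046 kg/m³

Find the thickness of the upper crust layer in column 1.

Take the compensation level at the base of the deeper column (depth z_c below the surface of column 1) and equate Σ ρ_i t_i down to z_c; mantle fills any gap and the z_c terms cancel.
Column 1: x×2856 + 8.8×3009 + (z_c − 8.8 − x)×3374
Column 2: 0.489×0 + 4.16×1034 + 0.372×2461 + 8.48×3046 + (z_c − 0.489 − 13.012)×3374
The z_c×3374 term appears on both sides and cancels. Collect the known terms of each column as K = Σ(ρt)_known − 3374 × (depth of known layers): K_1 = 26479.2 − 3374×8.8 = −3212; K_2 = 31047.012 − 3374×(0.489 + 13.012) = −14505.362.
Balance: K_1 − x×(3374 − 2856) = K_2, so x = (K_1 − K_2)/(3374 − 2856) = 11293.4/518 = 21.8 km.

21.8 km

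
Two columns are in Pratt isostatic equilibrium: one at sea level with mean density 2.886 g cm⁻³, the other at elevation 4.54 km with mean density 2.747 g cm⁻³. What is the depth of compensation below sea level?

89.7 km

ρ_ref D = ρ (D + h) → D (ρ_ref − ρ) = ρ h.
D = ρ h/(ρ_ref − ρ) = 2.747 × 4.54 km/(2.886 − 2.747) = 89.7 km.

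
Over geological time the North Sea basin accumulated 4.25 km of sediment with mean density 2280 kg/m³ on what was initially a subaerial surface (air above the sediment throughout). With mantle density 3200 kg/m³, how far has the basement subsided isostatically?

3.03 km

Subaerial load: s = t ρ_sed / ρ_m = 4.25 km × 2280/3200 = 3.03 km.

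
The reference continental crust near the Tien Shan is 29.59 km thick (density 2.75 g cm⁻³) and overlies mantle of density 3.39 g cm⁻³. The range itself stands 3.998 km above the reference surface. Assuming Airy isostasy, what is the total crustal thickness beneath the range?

50.8 km

Root depth r = h ρ_c / (ρ_m − ρ_c) = 3.998 km × 2.75 / 0.64 = 17.18 km.
Total thickness = T + h + r = 29.59 km + 3.998 km + 17.18 km = 50.8 km.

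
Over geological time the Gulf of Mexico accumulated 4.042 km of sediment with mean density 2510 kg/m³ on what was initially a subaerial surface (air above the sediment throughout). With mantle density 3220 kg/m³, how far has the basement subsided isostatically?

Subaerial load: s = t ρ_sed / ρ_m = 4.042 km × 2510/3220 = 3.15 km.

3.15 km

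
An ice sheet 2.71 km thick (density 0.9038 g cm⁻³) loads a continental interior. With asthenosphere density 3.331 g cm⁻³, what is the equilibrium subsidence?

Equating mass per unit area of the two columns: the ice load ρ_ice t is balanced by mantle displaced below, ρ_m s.
s = t ρ_ice / ρ_m = 2.71 km × 0.9038/3.331 = 0.735 km.

0.735 km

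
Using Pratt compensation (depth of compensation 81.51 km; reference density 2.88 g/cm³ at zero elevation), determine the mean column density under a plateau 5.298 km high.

Pratt balance: ρ_ref D = ρ (D + h).
ρ = ρ_ref D/(D + h) = 2.88 × 81.51 km/(81.51 km + 5.298 km) = 2.7 g/cm³.

2.7 g/cm³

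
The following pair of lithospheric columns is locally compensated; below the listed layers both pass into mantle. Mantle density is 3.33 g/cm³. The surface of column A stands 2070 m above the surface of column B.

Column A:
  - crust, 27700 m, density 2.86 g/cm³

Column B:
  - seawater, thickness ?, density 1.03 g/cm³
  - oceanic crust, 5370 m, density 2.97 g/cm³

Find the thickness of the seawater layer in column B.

Take the compensation level at the base of the deeper column (depth z_c below the surface of column A) and equate Σ ρ_i t_i down to z_c; mantle fills any gap and the z_c terms cancel.
Column A: 27700×2.86 + (z_c − 27700)×3.33
Column B: 2070×0 + x×1.03 + 5370×2.97 + (z_c − 2070 − 5370 − x)×3.33
The z_c×3.33 term appears on both sides and cancels. Collect the known terms of each column as K = Σ(ρt)_known − 3.33 × (depth of known layers): K_A = 79222 − 3.33×27700 = −13019; K_B = 15948.9 − 3.33×(2070 + 5370) = −8826.3.
Balance: K_A = K_B − x×(3.33 − 1.03), so x = (K_B − K_A)/(3.33 − 1.03) = 4192.7/2.3 = 1820 m.

1820 m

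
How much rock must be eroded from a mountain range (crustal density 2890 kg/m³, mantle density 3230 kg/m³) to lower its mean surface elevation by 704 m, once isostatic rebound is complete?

Net drop Δ = e − u = e − e ρ_c/ρ_m = e (ρ_m − ρ_c)/ρ_m.
e = Δ ρ_m/(ρ_m − ρ_c) = 704 m × 3230/340 = 6690 m.

6690 m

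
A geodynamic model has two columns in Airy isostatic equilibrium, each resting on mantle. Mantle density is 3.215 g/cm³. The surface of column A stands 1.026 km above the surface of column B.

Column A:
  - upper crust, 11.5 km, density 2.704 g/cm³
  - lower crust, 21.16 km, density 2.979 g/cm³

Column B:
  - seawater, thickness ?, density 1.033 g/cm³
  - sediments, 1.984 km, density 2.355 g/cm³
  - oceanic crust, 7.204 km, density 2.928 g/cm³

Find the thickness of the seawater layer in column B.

1.74 km

Take the compensation level at the base of the deeper column (depth z_c below the surface of column A) and equate Σ ρ_i t_i down to z_c; mantle fills any gap and the z_c terms cancel.
Column A: 11.5×2.704 + 21.16×2.979 + (z_c − 32.66)×3.215
Column B: 1.026×0 + x×1.033 + 1.984×2.355 + 7.204×2.928 + (z_c − 1.026 − 9.188 − x)×3.215
The z_c×3.215 term appears on both sides and cancels. Collect the known terms of each column as K = Σ(ρt)_known − 3.215 × (depth of known layers): K_A = 94.13164 − 3.215×32.66 = −10.87026; K_B = 25.765632 − 3.215×(1.026 + 9.188) = −7.072378.
Balance: K_A = K_B − x×(3.215 − 1.033), so x = (K_B − K_A)/(3.215 − 1.033) = 3.79788/2.182 = 1.74 km.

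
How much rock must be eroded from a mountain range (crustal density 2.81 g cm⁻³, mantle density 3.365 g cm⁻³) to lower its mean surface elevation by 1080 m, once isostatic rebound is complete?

6550 m

Net drop Δ = e − u = e − e ρ_c/ρ_m = e (ρ_m − ρ_c)/ρ_m.
e = Δ ρ_m/(ρ_m − ρ_c) = 1080 m × 3.365/0.555 = 6550 m.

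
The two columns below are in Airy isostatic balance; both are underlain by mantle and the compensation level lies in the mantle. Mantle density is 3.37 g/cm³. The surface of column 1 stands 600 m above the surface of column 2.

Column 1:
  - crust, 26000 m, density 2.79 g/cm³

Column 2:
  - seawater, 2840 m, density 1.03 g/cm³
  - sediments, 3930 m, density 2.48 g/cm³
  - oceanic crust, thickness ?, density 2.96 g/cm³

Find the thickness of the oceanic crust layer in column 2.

Take the compensation level at the base of the deeper column (depth z_c below the surface of column 1) and equate Σ ρ_i t_i down to z_c; mantle fills any gap and the z_c terms cancel.
Column 1: 26000×2.79 + (z_c − 26000)×3.37
Column 2: 600×0 + 2840×1.03 + 3930×2.48 + x×2.96 + (z_c − 600 − 6770 − x)×3.37
The z_c×3.37 term appears on both sides and cancels. Collect the known terms of each column as K = Σ(ρt)_known − 3.37 × (depth of known layers): K_1 = 72540 − 3.37×26000 = −15080; K_2 = 12671.6 − 3.37×(600 + 6770) = −12165.3.
Balance: K_1 = K_2 − x×(3.37 − 2.96), so x = (K_2 − K_1)/(3.37 − 2.96) = 2914.7/0.41 = 7110 m.

7110 m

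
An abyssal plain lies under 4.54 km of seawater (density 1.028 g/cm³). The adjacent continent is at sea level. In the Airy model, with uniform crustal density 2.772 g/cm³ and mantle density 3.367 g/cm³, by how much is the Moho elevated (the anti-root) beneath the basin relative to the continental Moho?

13.3 km

In Airy isostatic equilibrium: replacing crust with seawater at the top is compensated by replacing crust with mantle at the base: d (ρ_c − ρ_w) = a (ρ_m − ρ_c).
a = d (ρ_c − ρ_w)/(ρ_m − ρ_c) = 4.54 km × 1.744/0.595 = 13.3 km.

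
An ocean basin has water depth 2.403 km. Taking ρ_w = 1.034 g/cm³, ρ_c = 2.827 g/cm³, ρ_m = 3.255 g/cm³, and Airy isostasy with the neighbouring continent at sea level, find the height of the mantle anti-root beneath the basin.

10.1 km

Equating mass per unit area of the two columns: replacing crust with seawater at the top is compensated by replacing crust with mantle at the base: d (ρ_c − ρ_w) = a (ρ_m − ρ_c).
a = d (ρ_c − ρ_w)/(ρ_m − ρ_c) = 2.403 km × 1.793/0.428 = 10.1 km.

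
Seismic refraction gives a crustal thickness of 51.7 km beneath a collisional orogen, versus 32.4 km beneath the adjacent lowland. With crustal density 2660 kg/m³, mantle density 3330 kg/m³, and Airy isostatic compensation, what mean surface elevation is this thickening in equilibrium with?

3.88 km

Excess crust Δ = 51.7 km − 32.4 km = 19.3 km, split between elevation h and root r with h + r = Δ.
Airy balance ρ_c h = (ρ_m − ρ_c) r gives r = h ρ_c/(ρ_m − ρ_c), so h (1 + ρ_c/(ρ_m − ρ_c)) = Δ, i.e. h = Δ (ρ_m − ρ_c)/ρ_m.
h = 19.3 km × 670/3330 = 3.88 km.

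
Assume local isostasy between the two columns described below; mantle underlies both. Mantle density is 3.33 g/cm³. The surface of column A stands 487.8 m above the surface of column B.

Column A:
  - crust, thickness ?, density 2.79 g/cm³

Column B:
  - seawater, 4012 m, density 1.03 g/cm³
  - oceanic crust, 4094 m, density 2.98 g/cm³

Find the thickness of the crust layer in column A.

22700 m

Take the compensation level at the base of the deeper column (depth z_c below the surface of column A) and equate Σ ρ_i t_i down to z_c; mantle fills any gap and the z_c terms cancel.
Column A: x×2.79 + (z_c − 0 − x)×3.33
Column B: 487.8×0 + 4012×1.03 + 4094×2.98 + (z_c − 487.8 − 8106)×3.33
The z_c×3.33 term appears on both sides and cancels. Collect the known terms of each column as K = Σ(ρt)_known − 3.33 × (depth of known layers): K_A = 0 − 3.33×0 = 0; K_B = 16332.48 − 3.33×(487.8 + 8106) = −12284.874.
Balance: K_A − x×(3.33 − 2.79) = K_B, so x = (K_A − K_B)/(3.33 − 2.79) = 12284.9/0.54 = 22700 m.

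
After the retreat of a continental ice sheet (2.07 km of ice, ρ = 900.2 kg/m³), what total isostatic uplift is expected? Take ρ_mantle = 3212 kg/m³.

Removing the load lets mantle flow back in; uplift u satisfies ρ_ice t = ρ_m u.
u = t ρ_ice/ρ_m = 2.07 km × 900.2/3212 = 0.58 km.

0.58 km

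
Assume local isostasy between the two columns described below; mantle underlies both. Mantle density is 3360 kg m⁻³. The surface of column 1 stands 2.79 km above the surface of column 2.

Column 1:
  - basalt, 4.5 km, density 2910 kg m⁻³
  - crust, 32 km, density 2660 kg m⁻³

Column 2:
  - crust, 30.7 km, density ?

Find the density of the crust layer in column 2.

Take the compensation level at the base of the deeper column (depth z_c below the surface of column 1) and equate Σ ρ_i t_i down to z_c; mantle fills any gap and the z_c terms cancel.
Column 1: 4.5×2910 + 32×2660 + (z_c − 36.5)×3360
Column 2: 2.79×0 + 30.7×ρ + (z_c − 2.79 − 30.7)×3360
The z_c×3360 term appears on both sides and cancels. Collect the known terms of each column as K = Σ(ρt)_known − 3360 × (depth of known layers): K_1 = 98215 − 3360×36.5 = −24425; K_2 = 0 − 3360×(2.79 + 30.7) = −112526.4.
Balance: K_1 = K_2 + 30.7×ρ, so ρ = (K_1 − K_2)/30.7 = 88101.4/30.7 = 2870 kg m⁻³.

2870 kg m⁻³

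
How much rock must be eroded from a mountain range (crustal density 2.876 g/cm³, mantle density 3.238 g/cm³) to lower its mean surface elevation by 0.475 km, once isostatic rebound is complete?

Net drop Δ = e − u = e − e ρ_c/ρ_m = e (ρ_m − ρ_c)/ρ_m.
e = Δ ρ_m/(ρ_m − ρ_c) = 0.475 km × 3.238/0.362 = 4.25 km.

4.25 km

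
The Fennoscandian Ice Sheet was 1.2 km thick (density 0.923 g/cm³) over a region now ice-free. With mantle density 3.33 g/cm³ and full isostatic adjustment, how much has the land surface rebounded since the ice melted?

0.333 km

Removing the load lets mantle flow back in; uplift u satisfies ρ_ice t = ρ_m u.
u = t ρ_ice/ρ_m = 1.2 km × 0.923/3.33 = 0.333 km.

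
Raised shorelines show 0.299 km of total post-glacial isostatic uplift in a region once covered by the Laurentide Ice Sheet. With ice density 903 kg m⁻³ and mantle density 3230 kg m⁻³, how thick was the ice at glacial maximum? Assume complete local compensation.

1.07 km

u = t ρ_ice/ρ_m → t = u ρ_m/ρ_ice = 0.299 km × 3230/903 = 1.07 km.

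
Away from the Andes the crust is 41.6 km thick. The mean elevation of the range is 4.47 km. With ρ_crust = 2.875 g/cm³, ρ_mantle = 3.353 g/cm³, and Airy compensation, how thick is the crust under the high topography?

Root depth r = h ρ_c / (ρ_m − ρ_c) = 4.47 km × 2.875 / 0.478 = 26.89 km.
Total thickness = T + h + r = 41.6 km + 4.47 km + 26.89 km = 73 km.

73 km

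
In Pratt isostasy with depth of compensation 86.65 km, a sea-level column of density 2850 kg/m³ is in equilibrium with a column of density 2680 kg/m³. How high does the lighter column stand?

5.5 km

ρ_ref D = ρ (D + h) → h = D (ρ_ref − ρ)/ρ.
h = 86.65 km × (2850 − 2680)/2680 = 5.5 km.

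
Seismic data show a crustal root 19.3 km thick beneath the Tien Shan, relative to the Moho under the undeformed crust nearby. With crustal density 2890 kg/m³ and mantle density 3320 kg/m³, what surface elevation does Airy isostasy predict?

Balancing pressure at the compensation depth: ρ_c h = (ρ_m − ρ_c) r.
h = r (ρ_m − ρ_c) / ρ_c = 19.3 km × (3320 − 2890) / 2890 = 2.87 km.

2.87 km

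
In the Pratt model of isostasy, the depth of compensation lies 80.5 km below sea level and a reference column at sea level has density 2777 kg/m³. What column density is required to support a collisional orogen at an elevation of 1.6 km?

Pratt balance: ρ_ref D = ρ (D + h).
ρ = ρ_ref D/(D + h) = 2777 × 80.5 km/(80.5 km + 1.6 km) = 2720 kg/m³.

2720 kg/m³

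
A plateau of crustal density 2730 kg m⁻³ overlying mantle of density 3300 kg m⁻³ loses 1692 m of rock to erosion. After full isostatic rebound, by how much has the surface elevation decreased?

292 m

Rebound u = e ρ_c/ρ_m = 1692 m × 2730/3300 = 1400 m.
Net surface drop = e − u = 1692 m − 1400 m = e (ρ_m − ρ_c)/ρ_m = 292 m.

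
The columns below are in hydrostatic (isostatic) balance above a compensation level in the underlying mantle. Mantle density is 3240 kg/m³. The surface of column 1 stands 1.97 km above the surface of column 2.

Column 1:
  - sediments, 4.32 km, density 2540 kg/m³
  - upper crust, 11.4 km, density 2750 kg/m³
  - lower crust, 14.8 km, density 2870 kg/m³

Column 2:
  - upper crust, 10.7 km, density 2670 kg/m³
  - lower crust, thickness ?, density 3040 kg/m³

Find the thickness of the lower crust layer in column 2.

Take the compensation level at the base of the deeper column (depth z_c below the surface of column 1) and equate Σ ρ_i t_i down to z_c; mantle fills any gap and the z_c terms cancel.
Column 1: 4.32×2540 + 11.4×2750 + 14.8×2870 + (z_c − 30.52)×3240
Column 2: 1.97×0 + 10.7×2670 + x×3040 + (z_c − 1.97 − 10.7 − x)×3240
The z_c×3240 term appears on both sides and cancels. Collect the known terms of each column as K = Σ(ρt)_known − 3240 × (depth of known layers): K_1 = 84798.8 − 3240×30.52 = −14086; K_2 = 28569 − 3240×(1.97 + 10.7) = −12481.8.
Balance: K_1 = K_2 − x×(3240 − 3040), so x = (K_2 − K_1)/(3240 − 3040) = 1604.2/200 = 8.02 km.

8.02 km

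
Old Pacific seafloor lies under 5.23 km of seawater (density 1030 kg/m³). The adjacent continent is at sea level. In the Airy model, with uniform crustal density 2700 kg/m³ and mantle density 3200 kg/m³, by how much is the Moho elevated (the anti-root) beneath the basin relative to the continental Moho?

In Airy isostatic equilibrium: replacing crust with seawater at the top is compensated by replacing crust with mantle at the base: d (ρ_c − ρ_w) = a (ρ_m − ρ_c).
a = d (ρ_c − ρ_w)/(ρ_m − ρ_c) = 5.23 km × 1670/500 = 17.5 km.

17.5 km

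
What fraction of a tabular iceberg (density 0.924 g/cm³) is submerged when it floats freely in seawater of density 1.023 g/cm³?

Submerged fraction = ρ_obj/ρ_fluid = 0.924/1.023 = 0.903.

0.903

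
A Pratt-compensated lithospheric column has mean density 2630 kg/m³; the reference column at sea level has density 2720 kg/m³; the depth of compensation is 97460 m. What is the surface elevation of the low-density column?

ρ_ref D = ρ (D + h) → h = D (ρ_ref − ρ)/ρ.
h = 97460 m × (2720 − 2630)/2630 = 3340 m.

3340 m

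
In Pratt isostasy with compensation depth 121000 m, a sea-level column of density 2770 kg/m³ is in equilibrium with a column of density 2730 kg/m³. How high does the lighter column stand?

1770 m

ρ_ref D = ρ (D + h) → h = D (ρ_ref − ρ)/ρ.
h = 121000 m × (2770 − 2730)/2730 = 1770 m.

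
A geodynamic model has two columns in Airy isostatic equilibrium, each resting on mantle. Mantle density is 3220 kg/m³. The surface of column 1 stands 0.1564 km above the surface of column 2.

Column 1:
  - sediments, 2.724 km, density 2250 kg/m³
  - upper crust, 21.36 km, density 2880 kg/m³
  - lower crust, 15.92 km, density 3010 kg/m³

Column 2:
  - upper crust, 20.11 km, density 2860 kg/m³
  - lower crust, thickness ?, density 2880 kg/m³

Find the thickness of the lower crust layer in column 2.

Take the compensation level at the base of the deeper column (depth z_c below the surface of column 1) and equate Σ ρ_i t_i down to z_c; mantle fills any gap and the z_c terms cancel.
Column 1: 2.724×2250 + 21.36×2880 + 15.92×3010 + (z_c − 40.004)×3220
Column 2: 0.1564×0 + 20.11×2860 + x×2880 + (z_c − 0.1564 − 20.11 − x)×3220
The z_c×3220 term appears on both sides and cancels. Collect the known terms of each column as K = Σ(ρt)_known − 3220 × (depth of known layers): K_1 = 115565 − 3220×40.004 = −13247.88; K_2 = 57514.6 − 3220×(0.1564 + 20.11) = −7743.208.
Balance: K_1 = K_2 − x×(3220 − 2880), so x = (K_2 − K_1)/(3220 − 2880) = 5504.67/340 = 16.2 km.

16.2 km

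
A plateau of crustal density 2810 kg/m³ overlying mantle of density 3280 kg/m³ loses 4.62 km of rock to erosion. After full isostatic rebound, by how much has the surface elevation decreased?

Rebound u = e ρ_c/ρ_m = 4.62 km × 2810/3280 = 3.958 km.
Net surface drop = e − u = 4.62 km − 3.958 km = e (ρ_m − ρ_c)/ρ_m = 0.662 km.

0.662 km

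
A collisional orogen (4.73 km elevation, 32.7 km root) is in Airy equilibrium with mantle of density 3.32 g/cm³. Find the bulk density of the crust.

2.9 g/cm³

ρ_c h = (ρ_m − ρ_c) r → ρ_c (h + r) = ρ_m r → ρ_c = ρ_m r / (h + r).
ρ_c = 3.32 × 32.7 km / (4.73 km + 32.7 km) = 2.9 g/cm³.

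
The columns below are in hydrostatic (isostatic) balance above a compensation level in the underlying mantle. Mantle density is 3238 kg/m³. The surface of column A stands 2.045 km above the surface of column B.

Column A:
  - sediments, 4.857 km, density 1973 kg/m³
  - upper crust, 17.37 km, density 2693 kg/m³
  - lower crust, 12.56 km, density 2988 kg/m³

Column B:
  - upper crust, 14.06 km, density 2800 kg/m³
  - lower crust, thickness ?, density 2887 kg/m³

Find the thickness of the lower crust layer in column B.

17 km

Take the compensation level at the base of the deeper column (depth z_c below the surface of column A) and equate Σ ρ_i t_i down to z_c; mantle fills any gap and the z_c terms cancel.
Column A: 4.857×1973 + 17.37×2693 + 12.56×2988 + (z_c − 34.787)×3238
Column B: 2.045×0 + 14.06×2800 + x×2887 + (z_c − 2.045 − 14.06 − x)×3238
The z_c×3238 term appears on both sides and cancels. Collect the known terms of each column as K = Σ(ρt)_known − 3238 × (depth of known layers): K_A = 93889.551 − 3238×34.787 = −18750.755; K_B = 39368 − 3238×(2.045 + 14.06) = −12779.99.
Balance: K_A = K_B − x×(3238 − 2887), so x = (K_B − K_A)/(3238 − 2887) = 5970.77/351 = 17 km.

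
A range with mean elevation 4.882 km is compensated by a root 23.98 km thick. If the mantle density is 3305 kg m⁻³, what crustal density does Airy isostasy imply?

ρ_c h = (ρ_m − ρ_c) r → ρ_c (h + r) = ρ_m r → ρ_c = ρ_m r / (h + r).
ρ_c = 3305 × 23.98 km / (4.882 km + 23.98 km) = 2750 kg m⁻³.

2750 kg m⁻³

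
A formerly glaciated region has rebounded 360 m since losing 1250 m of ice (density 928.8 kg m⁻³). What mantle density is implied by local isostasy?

3220 kg m⁻³

ρ_m = ρ_ice t / u = 928.8 × 1250 m/360 m = 3220 kg m⁻³.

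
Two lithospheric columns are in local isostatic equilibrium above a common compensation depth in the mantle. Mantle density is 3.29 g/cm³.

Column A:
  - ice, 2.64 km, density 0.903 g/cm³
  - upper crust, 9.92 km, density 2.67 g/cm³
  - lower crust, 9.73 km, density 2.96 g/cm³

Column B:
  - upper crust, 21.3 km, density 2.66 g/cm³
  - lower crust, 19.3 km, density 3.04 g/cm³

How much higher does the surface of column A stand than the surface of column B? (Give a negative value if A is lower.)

For any compensation level in the mantle, the mantle terms cancel and isostasy reduces to e = (Σt_A − Σt_B) − (Σ(ρt)_A − Σ(ρt)_B) / ρ_m.
Σt_A = 22.29 km; Σt_B = 40.6 km; Σ(ρt)_A = 57.67112; Σ(ρt)_B = 115.33 (in km·g/cm³).
e = (22.29 − 40.6) − (57.67112 − 115.33) / 3.29 = −0.785 km.

−0.785 km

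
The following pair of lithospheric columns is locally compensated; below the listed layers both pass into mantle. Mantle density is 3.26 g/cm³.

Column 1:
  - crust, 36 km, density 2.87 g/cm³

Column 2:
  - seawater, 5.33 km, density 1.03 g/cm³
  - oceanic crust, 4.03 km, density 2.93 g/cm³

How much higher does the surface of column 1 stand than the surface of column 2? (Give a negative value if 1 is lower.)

0.253 km

For any compensation level in the mantle, the mantle terms cancel and isostasy reduces to e = (Σt_1 − Σt_2) − (Σ(ρt)_1 − Σ(ρt)_2) / ρ_m.
Σt_1 = 36 km; Σt_2 = 9.36 km; Σ(ρt)_1 = 103.32; Σ(ρt)_2 = 17.2978 (in km·g/cm³).
e = (36 − 9.36) − (103.32 − 17.2978) / 3.26 = 0.253 km.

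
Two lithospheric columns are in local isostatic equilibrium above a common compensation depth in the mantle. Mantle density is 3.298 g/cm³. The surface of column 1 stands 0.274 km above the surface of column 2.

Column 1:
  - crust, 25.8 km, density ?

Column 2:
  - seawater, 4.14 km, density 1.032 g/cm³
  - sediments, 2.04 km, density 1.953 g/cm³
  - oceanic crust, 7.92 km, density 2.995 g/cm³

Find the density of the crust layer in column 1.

2.7 g/cm³

Take the compensation level at the base of the deeper column (depth z_c below the surface of column 1) and equate Σ ρ_i t_i down to z_c; mantle fills any gap and the z_c terms cancel.
Column 1: 25.8×ρ + (z_c − 25.8)×3.298
Column 2: 0.274×0 + 4.14×1.032 + 2.04×1.953 + 7.92×2.995 + (z_c − 0.274 − 14.1)×3.298
The z_c×3.298 term appears on both sides and cancels. Collect the known terms of each column as K = Σ(ρt)_known − 3.298 × (depth of known layers): K_1 = 0 − 3.298×25.8 = −85.0884; K_2 = 31.977 − 3.298×(0.274 + 14.1) = −15.428452.
Balance: K_1 + 25.8×ρ = K_2, so ρ = (K_2 − K_1)/25.8 = 69.6599/25.8 = 2.7 g/cm³.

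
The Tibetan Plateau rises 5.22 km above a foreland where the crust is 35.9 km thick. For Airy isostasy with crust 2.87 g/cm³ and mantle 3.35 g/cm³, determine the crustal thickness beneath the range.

72.3 km

Root depth r = h ρ_c / (ρ_m − ρ_c) = 5.22 km × 2.87 / 0.48 = 31.21 km.
Total thickness = T + h + r = 35.9 km + 5.22 km + 31.21 km = 72.3 km.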